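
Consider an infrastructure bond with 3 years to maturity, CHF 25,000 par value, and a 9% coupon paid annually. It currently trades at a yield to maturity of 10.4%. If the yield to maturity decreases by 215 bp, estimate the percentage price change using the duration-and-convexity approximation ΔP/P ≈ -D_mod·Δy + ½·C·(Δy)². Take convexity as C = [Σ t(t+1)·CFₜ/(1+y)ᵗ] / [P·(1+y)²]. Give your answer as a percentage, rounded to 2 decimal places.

+5.57%

With y = 0.104:
  t   CF        PV=CF/(1+0.104)^t    t·PV        t(t+1)·PV
  1     2,250.00     2,038.0435     2,038.0435       4,076.0870
  2     2,250.00     1,846.0539     3,692.1078      11,076.3233
  3    27,250.00    20,251.5975    60,754.7924     243,019.1696
  Σ                 24,135.6948    66,484.9436     258,171.5798
P = 24,135.6948; D_Mac = 2.75463 yrs; D_mod = 2.49514 yrs; C = 8.77628.
Duration effect: -2.49514 × (-0.0215) = +0.053645
Convexity effect: 0.5 × 8.77628 × (-0.0215)² = +0.0020284
ΔP/P ≈ +0.053645 + 0.0020284 = +0.055674 = +5.5674%.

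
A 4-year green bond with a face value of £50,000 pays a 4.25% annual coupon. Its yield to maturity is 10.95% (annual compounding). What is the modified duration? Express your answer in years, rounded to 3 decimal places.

Periodic yield y = 0.1095. First find Macaulay duration:
  t   CF        PV=CF/(1+0.1095)^t    t·PV
  1     2,125.00     1,915.2772     1,915.2772
  2     2,125.00     1,726.2525     3,452.5050
  3     2,125.00     1,555.8833     4,667.6498
  4    52,125.00    34,398.2891   137,593.1562
  Σ                 39,595.7020   147,628.5883
P = 39,595.7020; Macaulay duration = 147,628.5883 / 39,595.7020 = 3.72840 years.
Modified duration = D_Mac / (1 + y) = 3.72840 / 1.1095 = 3.36043 years.

3.360 years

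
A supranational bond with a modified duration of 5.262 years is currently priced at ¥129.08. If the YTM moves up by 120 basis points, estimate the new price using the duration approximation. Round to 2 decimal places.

¥120.93

Duration approximation: ΔP/P ≈ -D_mod · Δy = -5.262 × (+0.012) = -0.063144.
New price ≈ 129.08 × (1 - 0.063144) = 120.92937248.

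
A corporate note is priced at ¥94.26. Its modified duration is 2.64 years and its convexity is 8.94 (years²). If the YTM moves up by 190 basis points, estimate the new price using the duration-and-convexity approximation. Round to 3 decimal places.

Duration effect: -D_mod·Δy = -2.64 × (+0.019) = -0.050160
Convexity effect: ½·C·(Δy)² = 0.5 × 8.94 × (0.019)² = +0.00161367
ΔP/P ≈ -0.050160 + 0.00161367 = -0.04854633
New price ≈ 94.26 × (1 - 0.04854633) = 89.6840229342.

¥89.684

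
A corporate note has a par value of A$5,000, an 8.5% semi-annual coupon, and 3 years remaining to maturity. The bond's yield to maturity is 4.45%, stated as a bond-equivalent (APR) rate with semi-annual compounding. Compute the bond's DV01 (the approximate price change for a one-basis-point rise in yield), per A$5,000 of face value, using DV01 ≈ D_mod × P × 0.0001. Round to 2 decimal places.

Periodic yield y = 0.02225.
  t   CF        PV=CF/(1+0.02225)^t    t·PV
  1       212.50       207.8748       207.8748
  2       212.50       203.3502       406.7005
  3       212.50       198.9242       596.7725
  4       212.50       194.5945       778.3778
  5       212.50       190.3590       951.7948
  6     5,212.50     4,567.7608    27,406.5648
  Σ                  5,562.8634    30,348.0852
P = 5,562.8634; D_Mac = 5.45548 half-year periods = 2.72774 yrs; D_mod = 2.66837 yrs.
DV01 ≈ 2.66837 × 5,562.8634 × 0.0001 = 1.484377.

A$1.48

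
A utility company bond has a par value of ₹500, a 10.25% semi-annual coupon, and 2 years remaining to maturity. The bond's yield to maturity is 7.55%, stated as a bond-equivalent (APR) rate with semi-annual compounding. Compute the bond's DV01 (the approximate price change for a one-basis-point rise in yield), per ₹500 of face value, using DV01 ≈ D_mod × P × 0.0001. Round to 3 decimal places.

₹0.094

Periodic yield y = 0.03775.
  t   CF        PV=CF/(1+0.03775)^t    t·PV
  1       25.625        24.6928        24.6928
  2       25.625        23.7946        47.5892
  3       25.625        22.9290        68.7871
  4      525.625       453.2158     1,812.8632
  Σ                    524.6323     1,953.9323
P = 524.6323; D_Mac = 3.72438 half-year periods = 1.86219 yrs; D_mod = 1.79445 yrs.
DV01 ≈ 1.79445 × 524.6323 × 0.0001 = 0.094143.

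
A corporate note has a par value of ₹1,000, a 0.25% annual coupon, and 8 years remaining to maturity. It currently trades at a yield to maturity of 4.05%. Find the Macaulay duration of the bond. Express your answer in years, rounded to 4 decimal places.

7.9164 years

Periodic yield y = 0.0405. Discount each cash flow and weight by its year:
  t   CF        PV=CF/(1+0.0405)^t    t·PV
  1         2.50         2.4027         2.4027
  2         2.50         2.3092         4.6183
  3         2.50         2.2193         6.6579
  4         2.50         2.1329         8.5316
  5         2.50         2.0499        10.2494
  6         2.50         1.9701        11.8206
  7         2.50         1.8934        13.2539
  8     1,002.50       729.7056     5,837.6451
  Σ                    744.6831     5,895.1796
Price P = Σ PV = 744.6831.
Macaulay duration = Σ(t·PV) / P = 5,895.1796 / 744.6831 = 7.91636 years.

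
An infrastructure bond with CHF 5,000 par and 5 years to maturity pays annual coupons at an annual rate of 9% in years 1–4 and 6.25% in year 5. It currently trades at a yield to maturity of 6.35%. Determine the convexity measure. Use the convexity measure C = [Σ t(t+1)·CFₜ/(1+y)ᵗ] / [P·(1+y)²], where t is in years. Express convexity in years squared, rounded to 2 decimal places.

21.39

With y = 0.0635:
  t   CF        PV=CF/(1+0.0635)^t    t·PV        t(t+1)·PV
  1       450.00       423.1312       423.1312         846.2623
  2       450.00       397.8666       795.7333       2,387.1998
  3       450.00       374.1106     1,122.3318       4,489.3274
  4       450.00       351.7730     1,407.0921       7,035.4606
  5     5,312.50     3,904.9140    19,524.5699     117,147.4195
  Σ                  5,451.7954    23,272.8583     131,905.6696
P = 5,451.7954.
Convexity = Σ t(t+1)·PV / [P·(1+y)²] = 131,905.6696 / (5,451.7954 × 1.131032) = 21.39188.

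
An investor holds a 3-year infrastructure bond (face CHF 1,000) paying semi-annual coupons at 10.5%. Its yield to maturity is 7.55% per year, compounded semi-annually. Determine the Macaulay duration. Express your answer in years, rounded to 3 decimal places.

Periodic yield y = 0.03775. Discount each cash flow and weight by its period:
  t   CF        PV=CF/(1+0.03775)^t    t·PV
  1        52.50        50.5902        50.5902
  2        52.50        48.7499        97.4998
  3        52.50        46.9765       140.9296
  4        52.50        45.2677       181.0708
  5        52.50        43.6210       218.1050
  6     1,052.50       842.6858     5,056.1145
  Σ                  1,077.8911     5,744.3100
Price P = Σ PV = 1,077.8911.
Macaulay duration = Σ(t·PV) / P = 5,744.3100 / 1,077.8911 = 5.32921 half-year periods.
In years: 5.32921 / 2 = 2.66461 years.

2.665 years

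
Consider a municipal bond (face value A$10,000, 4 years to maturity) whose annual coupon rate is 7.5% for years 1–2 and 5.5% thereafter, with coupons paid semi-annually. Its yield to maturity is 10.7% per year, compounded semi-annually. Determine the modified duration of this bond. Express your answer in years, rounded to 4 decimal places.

Periodic yield y = 0.0535. First find Macaulay duration:
  t   CF        PV=CF/(1+0.0535)^t    t·PV
  1       375.00       355.9563       355.9563
  2       375.00       337.8798       675.7595
  3       375.00       320.7212       962.1636
  4       375.00       304.4340     1,217.7359
  5       275.00       211.9142     1,059.5708
  6       275.00       201.1525     1,206.9151
  7       275.00       190.9374     1,336.5615
  8    10,275.00     6,771.8216    54,174.5731
  Σ                  8,694.8169    60,989.2358
P = 8,694.8169; Macaulay duration = 60,989.2358 / 8,694.8169 = 7.01444 half-year periods = 3.50722 years.
Modified duration = D_Mac / (1 + y) = 3.50722 / 1.0535 = 3.32911 years.

3.3291 years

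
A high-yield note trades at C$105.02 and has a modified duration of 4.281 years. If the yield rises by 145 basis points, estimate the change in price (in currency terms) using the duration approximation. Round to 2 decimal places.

Duration approximation: ΔP/P ≈ -D_mod · Δy = -4.281 × (+0.0145) = -0.0620745.
ΔP ≈ 105.02 × (-0.0620745) = -6.51906399.

-C$6.52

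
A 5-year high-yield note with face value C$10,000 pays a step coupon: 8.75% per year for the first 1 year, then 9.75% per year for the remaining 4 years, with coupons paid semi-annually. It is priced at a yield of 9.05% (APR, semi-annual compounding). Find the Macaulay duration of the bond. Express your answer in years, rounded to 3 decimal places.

4.119 years

Periodic yield y = 0.04525. Discount each cash flow and weight by its period:
  t   CF        PV=CF/(1+0.04525)^t    t·PV
  1       437.50       418.5602       418.5602
  2       437.50       400.4402       800.8805
  3       487.50       426.8881     1,280.6644
  4       487.50       408.4077     1,633.6308
  5       487.50       390.7273     1,953.6364
  6       487.50       373.8123     2,242.8737
  7       487.50       357.6295     2,503.4068
  8       487.50       342.1474     2,737.1790
  9       487.50       327.3354     2,946.0190
  10   10,487.50     6,737.0568    67,370.5684
  Σ                 10,183.0050    83,887.4191
Price P = Σ PV = 10,183.0050.
Macaulay duration = Σ(t·PV) / P = 83,887.4191 / 10,183.0050 = 8.23798 half-year periods.
In years: 8.23798 / 2 = 4.11899 years.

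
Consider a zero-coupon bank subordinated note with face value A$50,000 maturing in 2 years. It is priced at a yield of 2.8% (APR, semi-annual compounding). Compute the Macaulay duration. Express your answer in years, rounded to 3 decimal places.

2.000 years

A zero-coupon bond has a single cash flow at maturity, so its Macaulay duration equals its maturity: 2 years.
(Equivalently: 4 semi-annual periods ÷ 2 = 2 years.)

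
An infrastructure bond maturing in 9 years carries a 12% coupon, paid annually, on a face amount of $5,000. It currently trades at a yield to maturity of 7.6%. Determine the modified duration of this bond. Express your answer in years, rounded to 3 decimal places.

Periodic yield y = 0.076. First find Macaulay duration:
  t   CF        PV=CF/(1+0.076)^t    t·PV
  1       600.00       557.6208       557.6208
  2       600.00       518.2350     1,036.4699
  3       600.00       481.6310     1,444.8930
  4       600.00       447.6125     1,790.4498
  5       600.00       415.9967     2,079.9835
  6       600.00       386.6140     2,319.6842
  7       600.00       359.3067     2,515.1471
  8       600.00       333.9282     2,671.4255
  9     5,600.00     2,896.5270    26,068.7432
  Σ                  6,397.4719    40,484.4172
P = 6,397.4719; Macaulay duration = 40,484.4172 / 6,397.4719 = 6.32819 years.
Modified duration = D_Mac / (1 + y) = 6.32819 / 1.076 = 5.88122 years.

5.881 years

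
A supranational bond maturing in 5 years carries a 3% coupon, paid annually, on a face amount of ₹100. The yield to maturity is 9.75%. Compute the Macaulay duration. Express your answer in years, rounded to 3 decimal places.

4.663 years

Periodic yield y = 0.0975. Discount each cash flow and weight by its year:
  t   CF        PV=CF/(1+0.0975)^t    t·PV
  1         3.00         2.7335         2.7335
  2         3.00         2.4906         4.9813
  3         3.00         2.2694         6.8081
  4         3.00         2.0678         8.2711
  5       103.00        64.6866       323.4332
  Σ                     74.2479       346.2272
Price P = Σ PV = 74.2479.
Macaulay duration = Σ(t·PV) / P = 346.2272 / 74.2479 = 4.66312 years.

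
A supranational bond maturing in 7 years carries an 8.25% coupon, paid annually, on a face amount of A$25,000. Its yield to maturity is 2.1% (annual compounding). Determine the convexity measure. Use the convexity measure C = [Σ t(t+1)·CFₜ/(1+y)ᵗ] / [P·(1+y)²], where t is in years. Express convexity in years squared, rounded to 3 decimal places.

With y = 0.021:
  t   CF        PV=CF/(1+0.021)^t    t·PV        t(t+1)·PV
  1     2,062.50     2,020.0784     2,020.0784       4,040.1567
  2     2,062.50     1,978.5292     3,957.0585      11,871.1754
  3     2,062.50     1,937.8347     5,813.5041      23,254.0165
  4     2,062.50     1,897.9772     7,591.9088      37,959.5438
  5     2,062.50     1,858.9395     9,294.6973      55,768.1839
  6     2,062.50     1,820.7047    10,924.2280      76,469.5959
  7    27,062.50    23,398.4839   163,789.3876   1,310,315.1008
  Σ                 34,912.5476   203,390.8626   1,519,677.7730
P = 34,912.5476.
Convexity = Σ t(t+1)·PV / [P·(1+y)²] = 1,519,677.7730 / (34,912.5476 × 1.042441) = 41.75596.

41.756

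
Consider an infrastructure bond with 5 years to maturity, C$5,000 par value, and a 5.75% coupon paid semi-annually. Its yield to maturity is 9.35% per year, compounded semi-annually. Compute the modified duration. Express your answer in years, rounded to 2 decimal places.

Periodic yield y = 0.04675. First find Macaulay duration:
  t   CF        PV=CF/(1+0.04675)^t    t·PV
  1       143.75       137.3298       137.3298
  2       143.75       131.1964       262.3928
  3       143.75       125.3369       376.0107
  4       143.75       119.7391       478.9564
  5       143.75       114.3913       571.9565
  6       143.75       109.2824       655.6941
  7       143.75       104.4016       730.8111
  8       143.75        99.7388       797.9103
  9       143.75        95.2843       857.5583
  10    5,143.75     3,257.2430    32,572.4298
  Σ                  4,293.9435    37,441.0498
P = 4,293.9435; Macaulay duration = 37,441.0498 / 4,293.9435 = 8.71950 half-year periods = 4.35975 years.
Modified duration = D_Mac / (1 + y) = 4.35975 / 1.04675 = 4.16504 years.

4.17 years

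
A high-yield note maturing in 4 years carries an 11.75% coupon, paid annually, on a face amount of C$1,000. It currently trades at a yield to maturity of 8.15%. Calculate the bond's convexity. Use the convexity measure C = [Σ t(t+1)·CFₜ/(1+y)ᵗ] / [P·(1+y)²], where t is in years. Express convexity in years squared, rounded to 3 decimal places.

With y = 0.0815:
  t   CF        PV=CF/(1+0.0815)^t    t·PV        t(t+1)·PV
  1       117.50       108.6454       108.6454         217.2908
  2       117.50       100.4581       200.9161         602.7484
  3       117.50        92.8877       278.6632       1,114.6526
  4     1,117.50       816.8484     3,267.3934      16,336.9670
  Σ                  1,118.8395     3,855.6181      18,271.6588
P = 1,118.8395.
Convexity = Σ t(t+1)·PV / [P·(1+y)²] = 18,271.6588 / (1,118.8395 × 1.169642) = 13.96231.

13.962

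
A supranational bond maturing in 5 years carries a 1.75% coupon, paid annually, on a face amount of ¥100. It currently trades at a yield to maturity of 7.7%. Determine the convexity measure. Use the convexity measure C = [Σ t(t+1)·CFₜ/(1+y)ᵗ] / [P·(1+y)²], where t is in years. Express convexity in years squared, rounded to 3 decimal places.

With y = 0.077:
  t   CF        PV=CF/(1+0.077)^t    t·PV        t(t+1)·PV
  1         1.75         1.6249         1.6249           3.2498
  2         1.75         1.5087         3.0174           9.0523
  3         1.75         1.4008         4.2025          16.8102
  4         1.75         1.3007         5.2028          26.0139
  5       101.75        70.2192       351.0960       2,106.5761
  Σ                     76.0543       365.1436       2,161.7022
P = 76.0543.
Convexity = Σ t(t+1)·PV / [P·(1+y)²] = 2,161.7022 / (76.0543 × 1.159929) = 24.50420.

24.504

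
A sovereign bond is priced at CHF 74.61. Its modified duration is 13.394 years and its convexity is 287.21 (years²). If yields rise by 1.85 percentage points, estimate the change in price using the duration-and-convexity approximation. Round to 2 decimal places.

Duration effect: -D_mod·Δy = -13.394 × (+0.0185) = -0.247789
Convexity effect: ½·C·(Δy)² = 0.5 × 287.21 × (0.0185)² = +0.04914881125
ΔP/P ≈ -0.247789 + 0.04914881125 = -0.19864018875
ΔP ≈ 74.61 × (-0.19864018875) = -14.8205444826375.

-CHF 14.82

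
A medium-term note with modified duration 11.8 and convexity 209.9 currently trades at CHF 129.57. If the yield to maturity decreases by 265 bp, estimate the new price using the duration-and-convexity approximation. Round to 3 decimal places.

Duration effect: -D_mod·Δy = -11.8 × (-0.0265) = +0.312700
Convexity effect: ½·C·(Δy)² = 0.5 × 209.9 × (-0.0265)² = +0.0737011375
ΔP/P ≈ +0.312700 + 0.0737011375 = +0.3864011375
New price ≈ 129.57 × (1 + 0.3864011375) = 179.635995385875.

CHF 179.636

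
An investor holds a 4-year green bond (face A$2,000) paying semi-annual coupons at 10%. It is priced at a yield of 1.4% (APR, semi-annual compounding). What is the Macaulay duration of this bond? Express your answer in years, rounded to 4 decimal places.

Periodic yield y = 0.007. Discount each cash flow and weight by its period:
  t   CF        PV=CF/(1+0.007)^t    t·PV
  1       100.00        99.3049        99.3049
  2       100.00        98.6146       197.2291
  3       100.00        97.9291       293.7872
  4       100.00        97.2483       388.9933
  5       100.00        96.5723       482.8616
  6       100.00        95.9010       575.4061
  7       100.00        95.2344       666.6406
  8     2,100.00     1,986.0196    15,888.1568
  Σ                  2,666.8241    18,592.3795
Price P = Σ PV = 2,666.8241.
Macaulay duration = Σ(t·PV) / P = 18,592.3795 / 2,666.8241 = 6.97173 half-year periods.
In years: 6.97173 / 2 = 3.48587 years.

3.4859 years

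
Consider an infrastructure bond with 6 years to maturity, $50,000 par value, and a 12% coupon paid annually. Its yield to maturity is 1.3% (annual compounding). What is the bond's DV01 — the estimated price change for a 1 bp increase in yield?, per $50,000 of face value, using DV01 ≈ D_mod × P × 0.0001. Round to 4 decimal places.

Periodic yield y = 0.013.
  t   CF        PV=CF/(1+0.013)^t    t·PV
  1     6,000.00     5,923.0010     5,923.0010
  2     6,000.00     5,846.9901    11,693.9802
  3     6,000.00     5,771.9547    17,315.8641
  4     6,000.00     5,697.8822    22,791.5289
  5     6,000.00     5,624.7604    28,123.8018
  6    56,000.00    51,824.0506   310,944.3037
  Σ                 80,688.6390   396,792.4797
P = 80,688.6390; D_Mac = 4.91758 yrs; D_mod = 4.85447 yrs.
DV01 ≈ 4.85447 × 80,688.6390 × 0.0001 = 39.170037.

$39.1700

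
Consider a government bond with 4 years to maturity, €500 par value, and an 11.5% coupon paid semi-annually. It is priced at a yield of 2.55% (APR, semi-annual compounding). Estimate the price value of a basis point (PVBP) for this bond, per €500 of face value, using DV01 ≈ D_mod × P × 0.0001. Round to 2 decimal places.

Periodic yield y = 0.01275.
  t   CF        PV=CF/(1+0.01275)^t    t·PV
  1        28.75        28.3881        28.3881
  2        28.75        28.0307        56.0613
  3        28.75        27.6778        83.0333
  4        28.75        27.3293       109.3173
  5        28.75        26.9853       134.9263
  6        28.75        26.6455       159.8732
  7        28.75        26.3101       184.1705
  8       528.75       477.7848     3,822.2787
  Σ                    669.1515     4,578.0487
P = 669.1515; D_Mac = 6.84157 half-year periods = 3.42079 yrs; D_mod = 3.37772 yrs.
DV01 ≈ 3.37772 × 669.1515 × 0.0001 = 0.226021.

€0.23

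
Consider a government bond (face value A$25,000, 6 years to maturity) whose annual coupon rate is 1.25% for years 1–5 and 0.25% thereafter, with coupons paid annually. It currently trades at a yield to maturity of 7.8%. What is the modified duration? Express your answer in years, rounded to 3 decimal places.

Periodic yield y = 0.078. First find Macaulay duration:
  t   CF        PV=CF/(1+0.078)^t    t·PV
  1       312.50       289.8887       289.8887
  2       312.50       268.9134       537.8269
  3       312.50       249.4559       748.3676
  4       312.50       231.4062       925.6248
  5       312.50       214.6625     1,073.3126
  6    25,062.50    15,970.2541    95,821.5243
  Σ                 17,224.5808    99,396.5448
P = 17,224.5808; Macaulay duration = 99,396.5448 / 17,224.5808 = 5.77062 years.
Modified duration = D_Mac / (1 + y) = 5.77062 / 1.078 = 5.35308 years.

5.353 years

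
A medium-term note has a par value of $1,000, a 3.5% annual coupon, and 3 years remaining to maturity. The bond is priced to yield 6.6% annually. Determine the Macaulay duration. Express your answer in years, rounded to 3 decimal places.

Periodic yield y = 0.066. Discount each cash flow and weight by its year:
  t   CF        PV=CF/(1+0.066)^t    t·PV
  1        35.00        32.8330        32.8330
  2        35.00        30.8002        61.6004
  3     1,035.00       854.4147     2,563.2442
  Σ                    918.0480     2,657.6777
Price P = Σ PV = 918.0480.
Macaulay duration = Σ(t·PV) / P = 2,657.6777 / 918.0480 = 2.89492 years.

2.895 years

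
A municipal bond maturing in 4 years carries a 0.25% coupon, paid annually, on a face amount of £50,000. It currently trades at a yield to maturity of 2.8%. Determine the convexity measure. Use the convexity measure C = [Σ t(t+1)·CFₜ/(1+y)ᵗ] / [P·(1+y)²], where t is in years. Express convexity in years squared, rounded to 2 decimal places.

With y = 0.028:
  t   CF        PV=CF/(1+0.028)^t    t·PV        t(t+1)·PV
  1       125.00       121.5953       121.5953         243.1907
  2       125.00       118.2834       236.5668         709.7004
  3       125.00       115.0617       345.1850       1,380.7400
  4    50,125.00    44,883.0051   179,532.0204     897,660.1020
  Σ                 45,237.9455   180,235.3675     899,993.7330
P = 45,237.9455.
Convexity = Σ t(t+1)·PV / [P·(1+y)²] = 899,993.7330 / (45,237.9455 × 1.056784) = 18.82567.

18.83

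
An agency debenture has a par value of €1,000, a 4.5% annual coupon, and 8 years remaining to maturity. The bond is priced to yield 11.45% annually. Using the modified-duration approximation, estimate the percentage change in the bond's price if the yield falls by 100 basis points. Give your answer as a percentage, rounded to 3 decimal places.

Periodic yield y = 0.1145. Modified duration first:
  t   CF        PV=CF/(1+0.1145)^t    t·PV
  1        45.00        40.3769        40.3769
  2        45.00        36.2287        72.4573
  3        45.00        32.5067        97.5200
  4        45.00        29.1670       116.6681
  5        45.00        26.1705       130.8525
  6        45.00        23.4818       140.8910
  7        45.00        21.0694       147.4857
  8     1,045.00       439.0113     3,512.0905
  Σ                    648.0123     4,258.3421
P = 648.0123; D_Mac = 6.57139 yrs; D_mod = 6.57139/(1+0.1145) = 5.89627 yrs.
ΔP/P ≈ -D_mod · Δy = -5.89627 × (-0.01) = +0.058963 = +5.8963%.

+5.896%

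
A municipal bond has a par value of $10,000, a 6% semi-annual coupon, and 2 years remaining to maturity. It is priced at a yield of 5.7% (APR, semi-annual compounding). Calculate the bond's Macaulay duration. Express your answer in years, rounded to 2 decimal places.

Periodic yield y = 0.0285. Discount each cash flow and weight by its period:
  t   CF        PV=CF/(1+0.0285)^t    t·PV
  1       300.00       291.6869       291.6869
  2       300.00       283.6042       567.2084
  3       300.00       275.7455       827.2364
  4    10,300.00     9,204.9205    36,819.6819
  Σ                 10,055.9571    38,505.8136
Price P = Σ PV = 10,055.9571.
Macaulay duration = Σ(t·PV) / P = 38,505.8136 / 10,055.9571 = 3.82915 half-year periods.
In years: 3.82915 / 2 = 1.91458 years.

1.91 years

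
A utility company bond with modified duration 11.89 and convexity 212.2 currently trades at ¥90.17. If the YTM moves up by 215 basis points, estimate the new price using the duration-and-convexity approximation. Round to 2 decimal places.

Duration effect: -D_mod·Δy = -11.89 × (+0.0215) = -0.255635
Convexity effect: ½·C·(Δy)² = 0.5 × 212.2 × (0.0215)² = +0.049044725
ΔP/P ≈ -0.255635 + 0.049044725 = -0.206590275
New price ≈ 90.17 × (1 - 0.206590275) = 71.54175490325.

¥71.54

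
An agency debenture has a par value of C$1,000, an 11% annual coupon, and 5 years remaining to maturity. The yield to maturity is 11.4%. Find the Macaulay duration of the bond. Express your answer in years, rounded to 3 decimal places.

Periodic yield y = 0.114. Discount each cash flow and weight by its year:
  t   CF        PV=CF/(1+0.114)^t    t·PV
  1       110.00        98.7433        98.7433
  2       110.00        88.6385       177.2770
  3       110.00        79.5678       238.7033
  4       110.00        71.4253       285.7011
  5     1,110.00       646.9892     3,234.9460
  Σ                    985.3640     4,035.3705
Price P = Σ PV = 985.3640.
Macaulay duration = Σ(t·PV) / P = 4,035.3705 / 985.3640 = 4.09531 years.

4.095 years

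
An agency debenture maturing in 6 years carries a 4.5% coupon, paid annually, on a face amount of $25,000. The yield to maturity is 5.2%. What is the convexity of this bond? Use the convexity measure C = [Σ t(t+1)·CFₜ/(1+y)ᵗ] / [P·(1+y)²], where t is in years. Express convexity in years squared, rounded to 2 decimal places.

With y = 0.052:
  t   CF        PV=CF/(1+0.052)^t    t·PV        t(t+1)·PV
  1     1,125.00     1,069.3916     1,069.3916       2,138.7833
  2     1,125.00     1,016.5320     2,033.0639       6,099.1918
  3     1,125.00       966.2851     2,898.8554      11,595.4217
  4     1,125.00       918.5220     3,674.0880      18,370.4400
  5     1,125.00       873.1198     4,365.5989      26,193.5932
  6    26,125.00    19,273.5565   115,641.3387     809,489.3710
  Σ                 24,117.4070   129,682.3366     873,886.8010
P = 24,117.4070.
Convexity = Σ t(t+1)·PV / [P·(1+y)²] = 873,886.8010 / (24,117.4070 × 1.106704) = 32.74109.

32.74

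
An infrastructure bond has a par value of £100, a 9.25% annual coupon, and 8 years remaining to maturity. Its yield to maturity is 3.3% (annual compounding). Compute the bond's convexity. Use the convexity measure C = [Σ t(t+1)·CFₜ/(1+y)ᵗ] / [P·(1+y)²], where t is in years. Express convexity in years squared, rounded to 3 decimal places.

48.886

With y = 0.033:
  t   CF        PV=CF/(1+0.033)^t    t·PV        t(t+1)·PV
  1         9.25         8.9545         8.9545          17.9090
  2         9.25         8.6684        17.3369          52.0107
  3         9.25         8.3915        25.1746         100.6983
  4         9.25         8.1234        32.4938         162.4690
  5         9.25         7.8639        39.3197         235.9182
  6         9.25         7.6127        45.6763         319.7342
  7         9.25         7.3695        51.5867         412.6934
  8       109.25        84.2595       674.0760       6,066.6839
  Σ                    141.2436       894.6184       7,368.1166
P = 141.2436.
Convexity = Σ t(t+1)·PV / [P·(1+y)²] = 7,368.1166 / (141.2436 × 1.067089) = 48.88629.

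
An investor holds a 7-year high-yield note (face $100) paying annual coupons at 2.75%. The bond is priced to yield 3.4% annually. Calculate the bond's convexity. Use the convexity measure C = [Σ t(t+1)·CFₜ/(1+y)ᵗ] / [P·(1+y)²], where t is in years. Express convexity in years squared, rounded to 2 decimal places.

With y = 0.034:
  t   CF        PV=CF/(1+0.034)^t    t·PV        t(t+1)·PV
  1         2.75         2.6596         2.6596           5.3191
  2         2.75         2.5721         5.1442          15.4327
  3         2.75         2.4875         7.4626          29.8505
  4         2.75         2.4058         9.6230          48.1150
  5         2.75         2.3266        11.6332          69.7993
  6         2.75         2.2501        13.5008          94.5059
  7       102.75        81.3089       569.1623       4,553.2981
  Σ                     96.0107       619.1858       4,816.3208
P = 96.0107.
Convexity = Σ t(t+1)·PV / [P·(1+y)²] = 4,816.3208 / (96.0107 × 1.069156) = 46.91966.

46.92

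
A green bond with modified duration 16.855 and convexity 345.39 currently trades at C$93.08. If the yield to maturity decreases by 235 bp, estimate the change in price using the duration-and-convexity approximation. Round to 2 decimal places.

+C$45.75

Duration effect: -D_mod·Δy = -16.855 × (-0.0235) = +0.3960925
Convexity effect: ½·C·(Δy)² = 0.5 × 345.39 × (-0.0235)² = +0.09537081375
ΔP/P ≈ +0.3960925 + 0.09537081375 = +0.49146331375
ΔP ≈ 93.08 × (+0.49146331375) = +45.74540524385.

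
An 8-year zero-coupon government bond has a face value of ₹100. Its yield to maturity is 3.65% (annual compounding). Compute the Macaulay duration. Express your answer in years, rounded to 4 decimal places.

A zero-coupon bond has a single cash flow at maturity, so its Macaulay duration equals its maturity: 8 years.

8.0000 years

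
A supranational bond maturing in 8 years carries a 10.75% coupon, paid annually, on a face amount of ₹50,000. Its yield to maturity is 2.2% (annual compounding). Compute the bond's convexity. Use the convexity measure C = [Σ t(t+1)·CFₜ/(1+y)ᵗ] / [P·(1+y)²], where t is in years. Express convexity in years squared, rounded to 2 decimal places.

49.04

With y = 0.022:
  t   CF        PV=CF/(1+0.022)^t    t·PV        t(t+1)·PV
  1     5,375.00     5,259.2955     5,259.2955      10,518.5910
  2     5,375.00     5,146.0817    10,292.1634      30,876.4902
  3     5,375.00     5,035.3050    15,105.9150      60,423.6599
  4     5,375.00     4,926.9129    19,707.6516      98,538.2582
  5     5,375.00     4,820.8541    24,104.2706     144,625.6235
  6     5,375.00     4,717.0784    28,302.4704     198,117.2925
  7     5,375.00     4,615.5366    32,308.7561     258,470.0489
  8    55,375.00    46,527.1631   372,217.3046   3,349,955.7411
  Σ                 81,048.2273   507,297.8271   4,151,525.7053
P = 81,048.2273.
Convexity = Σ t(t+1)·PV / [P·(1+y)²] = 4,151,525.7053 / (81,048.2273 × 1.044484) = 49.04135.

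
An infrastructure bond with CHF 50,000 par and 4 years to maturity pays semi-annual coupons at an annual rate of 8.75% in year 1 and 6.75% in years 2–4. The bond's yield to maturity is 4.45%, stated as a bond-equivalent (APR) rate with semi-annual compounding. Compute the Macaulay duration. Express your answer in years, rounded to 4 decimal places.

Periodic yield y = 0.02225. Discount each cash flow and weight by its period:
  t   CF        PV=CF/(1+0.02225)^t    t·PV
  1     2,187.50     2,139.8875     2,139.8875
  2     2,187.50     2,093.3113     4,186.6227
  3     1,687.50     1,579.6920     4,739.0761
  4     1,687.50     1,545.3089     6,181.2356
  5     1,687.50     1,511.6741     7,558.3707
  6     1,687.50     1,478.7715     8,872.6289
  7     1,687.50     1,446.5850    10,126.0948
  8    51,687.50    43,343.9586   346,751.6690
  Σ                 55,139.1890   390,555.5851
Price P = Σ PV = 55,139.1890.
Macaulay duration = Σ(t·PV) / P = 390,555.5851 / 55,139.1890 = 7.08309 half-year periods.
In years: 7.08309 / 2 = 3.54154 years.

3.5415 years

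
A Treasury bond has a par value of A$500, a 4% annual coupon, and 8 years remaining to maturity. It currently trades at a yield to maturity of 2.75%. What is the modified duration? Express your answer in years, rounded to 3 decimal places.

6.862 years

Periodic yield y = 0.0275. First find Macaulay duration:
  t   CF        PV=CF/(1+0.0275)^t    t·PV
  1        20.00        19.4647        19.4647
  2        20.00        18.9438        37.8875
  3        20.00        18.4368        55.3103
  4        20.00        17.9433        71.7733
  5        20.00        17.4631        87.3154
  6        20.00        16.9957       101.9742
  7        20.00        16.5408       115.7858
  8       520.00       418.5513     3,348.4104
  Σ                    544.3395     3,837.9216
P = 544.3395; Macaulay duration = 3,837.9216 / 544.3395 = 7.05060 years.
Modified duration = D_Mac / (1 + y) = 7.05060 / 1.0275 = 6.86190 years.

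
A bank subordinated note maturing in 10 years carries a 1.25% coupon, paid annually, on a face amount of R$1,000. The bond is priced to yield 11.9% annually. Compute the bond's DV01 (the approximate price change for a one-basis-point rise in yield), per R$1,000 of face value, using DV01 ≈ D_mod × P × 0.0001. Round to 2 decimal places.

R$0.32

Periodic yield y = 0.119.
  t   CF        PV=CF/(1+0.119)^t    t·PV
  1        12.50        11.1707        11.1707
  2        12.50         9.9827        19.9655
  3        12.50         8.9211        26.7634
  4        12.50         7.9724        31.8896
  5        12.50         7.1246        35.6229
  6        12.50         6.3669        38.2015
  7        12.50         5.6898        39.8288
  8        12.50         5.0847        40.6780
  9        12.50         4.5440        40.8961
  10    1,012.50       328.9229     3,289.2294
  Σ                    395.7800     3,574.2460
P = 395.7800; D_Mac = 9.03089 yrs; D_mod = 8.07050 yrs.
DV01 ≈ 8.07050 × 395.7800 × 0.0001 = 0.319414.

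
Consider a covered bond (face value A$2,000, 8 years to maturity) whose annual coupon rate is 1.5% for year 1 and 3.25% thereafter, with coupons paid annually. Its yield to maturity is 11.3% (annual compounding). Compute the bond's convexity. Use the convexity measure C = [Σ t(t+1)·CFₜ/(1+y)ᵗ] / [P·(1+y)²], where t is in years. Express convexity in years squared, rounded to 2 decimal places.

With y = 0.113:
  t   CF        PV=CF/(1+0.113)^t    t·PV        t(t+1)·PV
  1        30.00        26.9542        26.9542          53.9084
  2        65.00        52.4714       104.9429         314.8287
  3        65.00        47.1442       141.4325         565.7299
  4        65.00        42.3577       169.4309         847.1546
  5        65.00        38.0573       190.2863       1,141.7178
  6        65.00        34.1934       205.1604       1,436.1231
  7        65.00        30.7218       215.0529       1,720.4230
  8     2,065.00       876.9175     7,015.3401      63,138.0606
  Σ                  1,148.8175     8,068.6002      69,217.9461
P = 1,148.8175.
Convexity = Σ t(t+1)·PV / [P·(1+y)²] = 69,217.9461 / (1,148.8175 × 1.238769) = 48.63818.

48.64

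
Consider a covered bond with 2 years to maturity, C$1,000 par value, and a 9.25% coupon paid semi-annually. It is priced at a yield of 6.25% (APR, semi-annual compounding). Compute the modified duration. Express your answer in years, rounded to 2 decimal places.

Periodic yield y = 0.03125. First find Macaulay duration:
  t   CF        PV=CF/(1+0.03125)^t    t·PV
  1        46.25        44.8485        44.8485
  2        46.25        43.4894        86.9789
  3        46.25        42.1716       126.5147
  4     1,046.25       925.0807     3,700.3228
  Σ                  1,055.5902     3,958.6649
P = 1,055.5902; Macaulay duration = 3,958.6649 / 1,055.5902 = 3.75019 half-year periods = 1.87510 years.
Modified duration = D_Mac / (1 + y) = 1.87510 / 1.03125 = 1.81827 years.

1.82 years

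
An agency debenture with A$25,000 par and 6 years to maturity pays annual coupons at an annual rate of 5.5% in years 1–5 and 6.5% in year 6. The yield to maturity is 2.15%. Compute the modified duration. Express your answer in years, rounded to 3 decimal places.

5.231 years

Periodic yield y = 0.0215. First find Macaulay duration:
  t   CF        PV=CF/(1+0.0215)^t    t·PV
  1     1,375.00     1,346.0597     1,346.0597
  2     1,375.00     1,317.7286     2,635.4571
  3     1,375.00     1,289.9937     3,869.9811
  4     1,375.00     1,262.8426     5,051.3703
  5     1,375.00     1,236.2629     6,181.3146
  6    26,625.00    23,434.6996   140,608.1975
  Σ                 29,887.5870   159,692.3803
P = 29,887.5870; Macaulay duration = 159,692.3803 / 29,887.5870 = 5.34310 years.
Modified duration = D_Mac / (1 + y) = 5.34310 / 1.0215 = 5.23064 years.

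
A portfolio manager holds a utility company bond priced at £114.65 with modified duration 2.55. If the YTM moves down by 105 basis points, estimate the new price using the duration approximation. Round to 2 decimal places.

Duration approximation: ΔP/P ≈ -D_mod · Δy = -2.55 × (-0.0105) = +0.026775.
New price ≈ 114.65 × (1 + 0.026775) = 117.71975375.

£117.72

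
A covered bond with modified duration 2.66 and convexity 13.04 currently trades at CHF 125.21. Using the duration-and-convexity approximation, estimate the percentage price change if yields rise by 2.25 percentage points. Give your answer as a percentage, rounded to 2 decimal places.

-5.65%

Duration effect: -D_mod·Δy = -2.66 × (+0.0225) = -0.059850
Convexity effect: ½·C·(Δy)² = 0.5 × 13.04 × (0.0225)² = +0.00330075
ΔP/P ≈ -0.059850 + 0.00330075 = -0.05654925
= -5.654925%.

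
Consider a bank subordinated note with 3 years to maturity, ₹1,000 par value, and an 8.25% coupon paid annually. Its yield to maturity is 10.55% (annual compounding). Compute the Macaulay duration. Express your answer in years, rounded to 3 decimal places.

Periodic yield y = 0.1055. Discount each cash flow and weight by its year:
  t   CF        PV=CF/(1+0.1055)^t    t·PV
  1        82.50        74.6269        74.6269
  2        82.50        67.5051       135.0102
  3     1,082.50       801.2198     2,403.6594
  Σ                    943.3517     2,613.2964
Price P = Σ PV = 943.3517.
Macaulay duration = Σ(t·PV) / P = 2,613.2964 / 943.3517 = 2.77022 years.

2.770 years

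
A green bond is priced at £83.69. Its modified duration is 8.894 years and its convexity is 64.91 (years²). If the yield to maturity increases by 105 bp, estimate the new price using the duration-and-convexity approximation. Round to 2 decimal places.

Duration effect: -D_mod·Δy = -8.894 × (+0.0105) = -0.093387
Convexity effect: ½·C·(Δy)² = 0.5 × 64.91 × (0.0105)² = +0.00357816375
ΔP/P ≈ -0.093387 + 0.00357816375 = -0.08980883625
New price ≈ 83.69 × (1 - 0.08980883625) = 76.1738984942375.

£76.17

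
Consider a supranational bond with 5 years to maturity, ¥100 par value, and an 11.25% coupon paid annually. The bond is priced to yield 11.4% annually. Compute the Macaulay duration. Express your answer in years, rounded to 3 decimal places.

Periodic yield y = 0.114. Discount each cash flow and weight by its year:
  t   CF        PV=CF/(1+0.114)^t    t·PV
  1        11.25        10.0987        10.0987
  2        11.25         9.0653        18.1306
  3        11.25         8.1376        24.4128
  4        11.25         7.3049        29.2194
  5       111.25        64.8446       324.2232
  Σ                     99.4511       406.0848
Price P = Σ PV = 99.4511.
Macaulay duration = Σ(t·PV) / P = 406.0848 / 99.4511 = 4.08326 years.

4.083 years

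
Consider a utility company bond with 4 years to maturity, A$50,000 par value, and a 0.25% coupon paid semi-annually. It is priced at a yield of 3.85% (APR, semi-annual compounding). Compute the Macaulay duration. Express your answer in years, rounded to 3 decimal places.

Periodic yield y = 0.01925. Discount each cash flow and weight by its period:
  t   CF        PV=CF/(1+0.01925)^t    t·PV
  1        62.50        61.3196        61.3196
  2        62.50        60.1615       120.3230
  3        62.50        59.0253       177.0758
  4        62.50        57.9105       231.6419
  5        62.50        56.8168       284.0838
  6        62.50        55.7437       334.4621
  7        62.50        54.6909       382.8362
  8    50,062.50    42,980.0358   343,840.2860
  Σ                 43,385.7039   345,432.0284
Price P = Σ PV = 43,385.7039.
Macaulay duration = Σ(t·PV) / P = 345,432.0284 / 43,385.7039 = 7.96189 half-year periods.
In years: 7.96189 / 2 = 3.98094 years.

3.981 years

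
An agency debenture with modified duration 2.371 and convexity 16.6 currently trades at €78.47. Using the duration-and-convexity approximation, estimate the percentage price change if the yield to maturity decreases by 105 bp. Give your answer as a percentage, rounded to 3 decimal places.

+2.581%

Duration effect: -D_mod·Δy = -2.371 × (-0.0105) = +0.0248955
Convexity effect: ½·C·(Δy)² = 0.5 × 16.6 × (-0.0105)² = +0.000915075
ΔP/P ≈ +0.0248955 + 0.000915075 = +0.025810575
= +2.5810575%.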